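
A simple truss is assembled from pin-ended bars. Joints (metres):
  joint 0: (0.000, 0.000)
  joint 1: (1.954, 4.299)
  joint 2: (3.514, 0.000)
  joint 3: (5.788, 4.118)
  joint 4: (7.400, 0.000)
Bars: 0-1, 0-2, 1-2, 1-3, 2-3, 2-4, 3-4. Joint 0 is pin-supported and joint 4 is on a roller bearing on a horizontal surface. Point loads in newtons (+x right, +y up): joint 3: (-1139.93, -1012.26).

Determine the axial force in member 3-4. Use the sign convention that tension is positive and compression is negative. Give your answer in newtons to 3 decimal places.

-169.025

N=5 nodes, M=7 members, R=3 reactions → 2N=10, M+R=10
member 0 (0-1): L=4.7222, (cx,cy)=(0.4138,0.9104)
member 1 (0-2): L=3.5140, (cx,cy)=(1.0000,0.0000)
member 2 (1-2): L=4.5733, (cx,cy)=(0.3411,-0.9400)
member 3 (1-3): L=3.8383, (cx,cy)=(0.9989,-0.0472)
member 4 (2-3): L=4.7041, (cx,cy)=(0.4834,0.8754)
member 5 (2-4): L=3.8860, (cx,cy)=(1.0000,0.0000)
member 6 (3-4): L=4.4223, (cx,cy)=(0.3645,-0.9312)
solve A·x = −loads:
  F[0-1] = -939.0255 N (compression)
  F[0-2] = -751.3735 N (compression)
  F[1-2] = +945.1122 N (tension)
  F[1-3] = -711.7365 N (compression)
  F[2-3] = -1014.8841 N (compression)
  F[2-4] = +61.6129 N (tension)
  F[3-4] = -169.0254 N (compression)
  Rx@0 = +1139.9300 N
  Ry@0 = +854.8642 N
  Ry@4 = +157.3958 N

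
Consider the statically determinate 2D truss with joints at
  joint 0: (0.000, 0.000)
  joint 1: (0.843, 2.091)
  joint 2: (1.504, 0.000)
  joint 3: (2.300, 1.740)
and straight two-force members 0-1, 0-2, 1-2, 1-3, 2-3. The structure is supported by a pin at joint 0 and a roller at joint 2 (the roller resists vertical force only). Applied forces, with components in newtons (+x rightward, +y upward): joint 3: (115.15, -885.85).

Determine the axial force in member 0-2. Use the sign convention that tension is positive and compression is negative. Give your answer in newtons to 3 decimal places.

N=4 nodes, M=5 members, R=3 reactions → 2N=8, M+R=8
member 0 (0-1): L=2.2545, (cx,cy)=(0.3739,0.9275)
member 1 (0-2): L=1.5040, (cx,cy)=(1.0000,0.0000)
member 2 (1-2): L=2.1930, (cx,cy)=(0.3014,-0.9535)
member 3 (1-3): L=1.4987, (cx,cy)=(0.9722,-0.2342)
member 4 (2-3): L=1.9134, (cx,cy)=(0.4160,0.9094)
solve A·x = −loads:
  F[0-1] = +649.1462 N (tension)
  F[0-2] = -127.5742 N (compression)
  F[1-2] = -749.8558 N (compression)
  F[1-3] = +482.1521 N (tension)
  F[2-3] = -849.9670 N (compression)
  Rx@0 = -115.1500 N
  Ry@0 = -602.0596 N
  Ry@2 = +1487.9096 N

-127.574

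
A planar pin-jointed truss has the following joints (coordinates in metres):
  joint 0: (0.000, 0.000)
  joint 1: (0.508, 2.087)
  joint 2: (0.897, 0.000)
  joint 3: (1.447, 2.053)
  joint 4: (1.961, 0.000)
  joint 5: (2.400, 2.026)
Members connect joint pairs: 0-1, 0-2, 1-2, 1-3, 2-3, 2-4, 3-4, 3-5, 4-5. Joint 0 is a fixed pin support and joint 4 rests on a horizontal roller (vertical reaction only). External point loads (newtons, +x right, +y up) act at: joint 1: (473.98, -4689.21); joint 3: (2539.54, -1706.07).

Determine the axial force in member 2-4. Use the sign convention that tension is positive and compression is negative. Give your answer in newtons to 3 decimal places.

1411.248

N=6 nodes, M=9 members, R=3 reactions → 2N=12, M+R=12
member 0 (0-1): L=2.1479, (cx,cy)=(0.2365,0.9716)
member 1 (0-2): L=0.8970, (cx,cy)=(1.0000,0.0000)
member 2 (1-2): L=2.1229, (cx,cy)=(0.1832,-0.9831)
member 3 (1-3): L=0.9396, (cx,cy)=(0.9993,-0.0362)
member 4 (2-3): L=2.1254, (cx,cy)=(0.2588,0.9659)
member 5 (2-4): L=1.0640, (cx,cy)=(1.0000,0.0000)
member 6 (3-4): L=2.1164, (cx,cy)=(0.2429,-0.9701)
member 7 (3-5): L=0.9534, (cx,cy)=(0.9996,-0.0283)
member 8 (4-5): L=2.0730, (cx,cy)=(0.2118,0.9773)
solve A·x = −loads:
  F[0-1] = -780.6741 N (compression)
  F[0-2] = +3198.1541 N (tension)
  F[1-2] = -4001.1258 N (compression)
  F[1-3] = +74.5856 N (tension)
  F[2-3] = +4072.0878 N (tension)
  F[2-4] = +1411.2476 N (tension)
  F[3-4] = -5810.7324 N (compression)
  F[3-5] = -0.0000 N (compression)
  F[4-5] = +0.0000 N (tension)
  Rx@0 = -3013.5200 N
  Ry@0 = +758.5264 N
  Ry@4 = +5636.7536 N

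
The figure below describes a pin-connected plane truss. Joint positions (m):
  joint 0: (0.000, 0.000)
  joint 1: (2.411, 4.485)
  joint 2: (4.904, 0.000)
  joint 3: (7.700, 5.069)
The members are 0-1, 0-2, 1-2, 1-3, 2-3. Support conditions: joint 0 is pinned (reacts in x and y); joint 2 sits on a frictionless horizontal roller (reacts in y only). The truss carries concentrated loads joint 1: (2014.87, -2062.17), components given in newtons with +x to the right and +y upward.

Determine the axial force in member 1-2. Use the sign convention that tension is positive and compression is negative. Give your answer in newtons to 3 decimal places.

-3268.203

N=4 nodes, M=5 members, R=3 reactions → 2N=8, M+R=8
member 0 (0-1): L=5.0920, (cx,cy)=(0.4735,0.8808)
member 1 (0-2): L=4.9040, (cx,cy)=(1.0000,0.0000)
member 2 (1-2): L=5.1313, (cx,cy)=(0.4858,-0.8740)
member 3 (1-3): L=5.3211, (cx,cy)=(0.9940,0.1098)
member 4 (2-3): L=5.7890, (cx,cy)=(0.4830,0.8756)
solve A·x = −loads:
  F[0-1] = +901.9004 N (tension)
  F[0-2] = +1587.8285 N (tension)
  F[1-2] = -3268.2029 N (compression)
  F[1-3] = -0.0000 N (compression)
  F[2-3] = +0.0000 N (tension)
  Rx@0 = -2014.8700 N
  Ry@0 = -794.3928 N
  Ry@2 = +2856.5628 N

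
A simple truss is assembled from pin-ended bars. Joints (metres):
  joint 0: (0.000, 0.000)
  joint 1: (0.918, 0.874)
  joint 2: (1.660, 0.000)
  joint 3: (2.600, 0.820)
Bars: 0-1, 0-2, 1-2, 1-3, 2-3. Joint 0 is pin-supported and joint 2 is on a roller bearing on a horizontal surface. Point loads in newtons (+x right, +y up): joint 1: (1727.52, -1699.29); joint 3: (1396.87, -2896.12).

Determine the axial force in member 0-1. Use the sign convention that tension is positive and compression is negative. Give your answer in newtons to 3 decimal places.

N=4 nodes, M=5 members, R=3 reactions → 2N=8, M+R=8
member 0 (0-1): L=1.2675, (cx,cy)=(0.7243,0.6895)
member 1 (0-2): L=1.6600, (cx,cy)=(1.0000,0.0000)
member 2 (1-2): L=1.1465, (cx,cy)=(0.6472,-0.7623)
member 3 (1-3): L=1.6829, (cx,cy)=(0.9995,-0.0321)
member 4 (2-3): L=1.2474, (cx,cy)=(0.7536,0.6574)
solve A·x = −loads:
  F[0-1] = +3596.5863 N (tension)
  F[0-2] = +519.5606 N (tension)
  F[1-2] = -5673.8486 N (compression)
  F[1-3] = +4551.7260 N (tension)
  F[2-3] = -4183.4415 N (compression)
  Rx@0 = -3124.3900 N
  Ry@0 = -2479.9792 N
  Ry@2 = +7075.3892 N

3596.586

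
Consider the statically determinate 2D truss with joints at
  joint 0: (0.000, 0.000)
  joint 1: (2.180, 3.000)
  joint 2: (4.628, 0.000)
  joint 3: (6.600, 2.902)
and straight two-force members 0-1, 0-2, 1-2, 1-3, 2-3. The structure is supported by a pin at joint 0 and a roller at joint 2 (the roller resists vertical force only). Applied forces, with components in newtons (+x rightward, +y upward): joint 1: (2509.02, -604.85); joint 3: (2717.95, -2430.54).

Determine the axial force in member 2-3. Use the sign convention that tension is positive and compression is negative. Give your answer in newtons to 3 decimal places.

-2823.210

N=4 nodes, M=5 members, R=3 reactions → 2N=8, M+R=8
member 0 (0-1): L=3.7084, (cx,cy)=(0.5879,0.8090)
member 1 (0-2): L=4.6280, (cx,cy)=(1.0000,0.0000)
member 2 (1-2): L=3.8720, (cx,cy)=(0.6322,-0.7748)
member 3 (1-3): L=4.4211, (cx,cy)=(0.9998,-0.0222)
member 4 (2-3): L=3.5086, (cx,cy)=(0.5620,0.8271)
solve A·x = −loads:
  F[0-1] = +5001.9645 N (tension)
  F[0-2] = +2286.5603 N (tension)
  F[1-2] = -6126.5108 N (compression)
  F[1-3] = +4305.7789 N (tension)
  F[2-3] = -2823.2101 N (compression)
  Rx@0 = -5226.9700 N
  Ry@0 = -4046.4354 N
  Ry@2 = +7081.8254 N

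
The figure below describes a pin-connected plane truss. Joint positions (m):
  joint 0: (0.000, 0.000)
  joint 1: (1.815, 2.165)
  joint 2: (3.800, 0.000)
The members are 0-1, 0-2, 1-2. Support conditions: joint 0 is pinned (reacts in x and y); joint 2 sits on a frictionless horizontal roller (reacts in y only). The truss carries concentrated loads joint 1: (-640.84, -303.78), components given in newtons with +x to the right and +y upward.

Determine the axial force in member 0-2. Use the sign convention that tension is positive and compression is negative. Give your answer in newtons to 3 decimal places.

N=3 nodes, M=3 members, R=3 reactions → 2N=6, M+R=6
member 0 (0-1): L=2.8251, (cx,cy)=(0.6424,0.7663)
member 1 (0-2): L=3.8000, (cx,cy)=(1.0000,0.0000)
member 2 (1-2): L=2.9373, (cx,cy)=(0.6758,-0.7371)
solve A·x = −loads:
  F[0-1] = -683.5095 N (compression)
  F[0-2] = -201.7230 N (compression)
  F[1-2] = +298.4943 N (tension)
  Rx@0 = +640.8400 N
  Ry@0 = +523.7952 N
  Ry@2 = -220.0152 N

-201.723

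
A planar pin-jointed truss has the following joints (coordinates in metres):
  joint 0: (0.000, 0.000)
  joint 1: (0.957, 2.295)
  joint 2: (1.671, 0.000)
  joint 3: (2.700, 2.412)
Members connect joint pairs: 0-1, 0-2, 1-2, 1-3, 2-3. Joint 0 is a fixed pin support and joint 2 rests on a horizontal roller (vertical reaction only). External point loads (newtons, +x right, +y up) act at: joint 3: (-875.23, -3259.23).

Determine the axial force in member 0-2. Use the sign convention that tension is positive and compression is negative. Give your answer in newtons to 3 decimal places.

-1185.341

N=4 nodes, M=5 members, R=3 reactions → 2N=8, M+R=8
member 0 (0-1): L=2.4865, (cx,cy)=(0.3849,0.9230)
member 1 (0-2): L=1.6710, (cx,cy)=(1.0000,0.0000)
member 2 (1-2): L=2.4035, (cx,cy)=(0.2971,-0.9549)
member 3 (1-3): L=1.7469, (cx,cy)=(0.9978,0.0670)
member 4 (2-3): L=2.6223, (cx,cy)=(0.3924,0.9198)
solve A·x = −loads:
  F[0-1] = +805.7492 N (tension)
  F[0-2] = -1185.3406 N (compression)
  F[1-2] = -741.5548 N (compression)
  F[1-3] = +531.5953 N (tension)
  F[2-3] = -3582.1402 N (compression)
  Rx@0 = +875.2300 N
  Ry@0 = -743.6822 N
  Ry@2 = +4002.9122 N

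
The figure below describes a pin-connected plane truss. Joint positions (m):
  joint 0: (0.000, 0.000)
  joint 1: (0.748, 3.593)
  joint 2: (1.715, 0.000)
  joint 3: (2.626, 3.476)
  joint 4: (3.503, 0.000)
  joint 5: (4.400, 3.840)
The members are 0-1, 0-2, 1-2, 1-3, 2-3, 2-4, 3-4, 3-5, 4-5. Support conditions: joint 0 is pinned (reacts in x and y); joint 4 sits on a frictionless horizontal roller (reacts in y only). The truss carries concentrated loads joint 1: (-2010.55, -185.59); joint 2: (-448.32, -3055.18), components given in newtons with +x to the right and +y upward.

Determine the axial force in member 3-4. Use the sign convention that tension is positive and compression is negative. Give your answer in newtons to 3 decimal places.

543.329

N=6 nodes, M=9 members, R=3 reactions → 2N=12, M+R=12
member 0 (0-1): L=3.6700, (cx,cy)=(0.2038,0.9790)
member 1 (0-2): L=1.7150, (cx,cy)=(1.0000,0.0000)
member 2 (1-2): L=3.7209, (cx,cy)=(0.2599,-0.9656)
member 3 (1-3): L=1.8816, (cx,cy)=(0.9981,-0.0622)
member 4 (2-3): L=3.5934, (cx,cy)=(0.2535,0.9673)
member 5 (2-4): L=1.7880, (cx,cy)=(1.0000,0.0000)
member 6 (3-4): L=3.5849, (cx,cy)=(0.2446,-0.9696)
member 7 (3-5): L=1.8110, (cx,cy)=(0.9796,0.2010)
member 8 (4-5): L=3.9434, (cx,cy)=(0.2275,0.9738)
solve A·x = −loads:
  F[0-1] = -3848.3679 N (compression)
  F[0-2] = -1674.5234 N (compression)
  F[1-2] = +3692.2581 N (tension)
  F[1-3] = +267.1514 N (tension)
  F[2-3] = -527.4403 N (compression)
  F[2-4] = -132.9175 N (compression)
  F[3-4] = +543.3292 N (tension)
  F[3-5] = +0.0000 N (tension)
  F[4-5] = -0.0000 N (compression)
  Rx@0 = +2458.8700 N
  Ry@0 = +3767.5902 N
  Ry@4 = -526.8202 N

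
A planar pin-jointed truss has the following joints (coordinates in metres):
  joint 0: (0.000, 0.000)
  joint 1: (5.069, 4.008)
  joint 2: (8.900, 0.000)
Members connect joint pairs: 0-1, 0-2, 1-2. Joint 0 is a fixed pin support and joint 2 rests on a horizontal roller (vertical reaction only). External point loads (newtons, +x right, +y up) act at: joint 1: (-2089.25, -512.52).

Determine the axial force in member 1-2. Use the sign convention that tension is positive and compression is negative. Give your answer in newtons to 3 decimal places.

N=3 nodes, M=3 members, R=3 reactions → 2N=6, M+R=6
member 0 (0-1): L=6.4621, (cx,cy)=(0.7844,0.6202)
member 1 (0-2): L=8.9000, (cx,cy)=(1.0000,0.0000)
member 2 (1-2): L=5.5444, (cx,cy)=(0.6910,-0.7229)
solve A·x = −loads:
  F[0-1] = -1872.6578 N (compression)
  F[0-2] = -620.3015 N (compression)
  F[1-2] = +897.7327 N (tension)
  Rx@0 = +2089.2500 N
  Ry@0 = +1161.4807 N
  Ry@2 = -648.9607 N

897.733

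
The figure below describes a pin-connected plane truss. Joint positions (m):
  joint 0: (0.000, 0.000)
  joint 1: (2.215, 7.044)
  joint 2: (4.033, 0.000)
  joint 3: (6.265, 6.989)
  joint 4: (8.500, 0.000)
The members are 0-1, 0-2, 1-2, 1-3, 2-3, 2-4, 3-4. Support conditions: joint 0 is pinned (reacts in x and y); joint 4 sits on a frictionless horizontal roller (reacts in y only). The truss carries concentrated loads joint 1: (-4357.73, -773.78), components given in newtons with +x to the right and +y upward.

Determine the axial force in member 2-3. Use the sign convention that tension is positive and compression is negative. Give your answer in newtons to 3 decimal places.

-3548.359

N=5 nodes, M=7 members, R=3 reactions → 2N=10, M+R=10
member 0 (0-1): L=7.3840, (cx,cy)=(0.3000,0.9539)
member 1 (0-2): L=4.0330, (cx,cy)=(1.0000,0.0000)
member 2 (1-2): L=7.2748, (cx,cy)=(0.2499,-0.9683)
member 3 (1-3): L=4.0504, (cx,cy)=(0.9999,-0.0136)
member 4 (2-3): L=7.3368, (cx,cy)=(0.3042,0.9526)
member 5 (2-4): L=4.4670, (cx,cy)=(1.0000,0.0000)
member 6 (3-4): L=7.3377, (cx,cy)=(0.3046,-0.9525)
solve A·x = −loads:
  F[0-1] = -4385.3722 N (compression)
  F[0-2] = -3042.2456 N (compression)
  F[1-2] = +3490.9357 N (tension)
  F[1-3] = +2170.0505 N (tension)
  F[2-3] = -3548.3593 N (compression)
  F[2-4] = -1090.3623 N (compression)
  F[3-4] = +3579.7381 N (tension)
  Rx@0 = +4357.7300 N
  Ry@0 = +4183.4185 N
  Ry@4 = -3409.6385 N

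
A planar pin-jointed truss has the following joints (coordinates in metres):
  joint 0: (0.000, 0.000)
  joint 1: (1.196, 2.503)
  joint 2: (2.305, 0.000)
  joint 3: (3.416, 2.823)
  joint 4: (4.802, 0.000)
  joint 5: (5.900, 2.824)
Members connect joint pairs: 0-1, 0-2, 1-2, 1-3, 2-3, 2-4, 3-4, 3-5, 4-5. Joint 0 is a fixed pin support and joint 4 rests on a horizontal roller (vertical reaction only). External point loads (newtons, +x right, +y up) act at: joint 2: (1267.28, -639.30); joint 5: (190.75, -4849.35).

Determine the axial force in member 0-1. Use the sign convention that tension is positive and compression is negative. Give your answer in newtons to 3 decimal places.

N=6 nodes, M=9 members, R=3 reactions → 2N=12, M+R=12
member 0 (0-1): L=2.7741, (cx,cy)=(0.4311,0.9023)
member 1 (0-2): L=2.3050, (cx,cy)=(1.0000,0.0000)
member 2 (1-2): L=2.7377, (cx,cy)=(0.4051,-0.9143)
member 3 (1-3): L=2.2429, (cx,cy)=(0.9898,0.1427)
member 4 (2-3): L=3.0338, (cx,cy)=(0.3662,0.9305)
member 5 (2-4): L=2.4970, (cx,cy)=(1.0000,0.0000)
member 6 (3-4): L=3.1449, (cx,cy)=(0.4407,-0.8976)
member 7 (3-5): L=2.4840, (cx,cy)=(1.0000,0.0004)
member 8 (4-5): L=3.0299, (cx,cy)=(0.3624,0.9320)
solve A·x = −loads:
  F[0-1] = +984.8023 N (tension)
  F[0-2] = +1033.4457 N (tension)
  F[1-2] = -850.6210 N (compression)
  F[1-3] = +777.1098 N (tension)
  F[2-3] = +1522.7908 N (tension)
  F[2-4] = -1136.0764 N (compression)
  F[3-4] = -1701.1564 N (compression)
  F[3-5] = +2076.5519 N (tension)
  F[4-5] = -5203.8978 N (compression)
  Rx@0 = -1458.0300 N
  Ry@0 = -888.5740 N
  Ry@4 = +6377.2240 N

984.802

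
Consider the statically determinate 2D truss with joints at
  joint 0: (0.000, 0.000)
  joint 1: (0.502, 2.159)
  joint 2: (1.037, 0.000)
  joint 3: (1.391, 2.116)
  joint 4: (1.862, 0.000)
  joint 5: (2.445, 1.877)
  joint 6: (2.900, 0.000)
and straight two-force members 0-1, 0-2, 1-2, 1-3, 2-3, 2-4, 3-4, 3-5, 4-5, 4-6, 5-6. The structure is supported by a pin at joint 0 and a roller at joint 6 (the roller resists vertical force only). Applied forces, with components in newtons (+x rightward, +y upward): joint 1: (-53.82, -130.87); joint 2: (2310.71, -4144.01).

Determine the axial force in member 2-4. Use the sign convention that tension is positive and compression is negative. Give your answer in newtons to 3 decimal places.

1044.338

N=7 nodes, M=11 members, R=3 reactions → 2N=14, M+R=14
member 0 (0-1): L=2.2166, (cx,cy)=(0.2265,0.9740)
member 1 (0-2): L=1.0370, (cx,cy)=(1.0000,0.0000)
member 2 (1-2): L=2.2243, (cx,cy)=(0.2405,-0.9706)
member 3 (1-3): L=0.8900, (cx,cy)=(0.9988,-0.0483)
member 4 (2-3): L=2.1454, (cx,cy)=(0.1650,0.9863)
member 5 (2-4): L=0.8250, (cx,cy)=(1.0000,0.0000)
member 6 (3-4): L=2.1678, (cx,cy)=(0.2173,-0.9761)
member 7 (3-5): L=1.0808, (cx,cy)=(0.9752,-0.2211)
member 8 (4-5): L=1.9655, (cx,cy)=(0.2966,0.9550)
member 9 (4-6): L=1.0380, (cx,cy)=(1.0000,0.0000)
member 10 (5-6): L=1.9314, (cx,cy)=(0.2356,-0.9719)
solve A·x = −loads:
  F[0-1] = -2885.4244 N (compression)
  F[0-2] = +2910.3627 N (tension)
  F[1-2] = +2824.3613 N (tension)
  F[1-3] = -1280.4781 N (compression)
  F[2-3] = +1422.0559 N (tension)
  F[2-4] = +1044.3384 N (tension)
  F[3-4] = -1324.5146 N (compression)
  F[3-5] = -775.7645 N (compression)
  F[4-5] = +1353.8017 N (tension)
  F[4-6] = +354.9889 N (tension)
  F[5-6] = -1506.8387 N (compression)
  Rx@0 = -2256.8900 N
  Ry@0 = +2810.4532 N
  Ry@6 = +1464.4268 N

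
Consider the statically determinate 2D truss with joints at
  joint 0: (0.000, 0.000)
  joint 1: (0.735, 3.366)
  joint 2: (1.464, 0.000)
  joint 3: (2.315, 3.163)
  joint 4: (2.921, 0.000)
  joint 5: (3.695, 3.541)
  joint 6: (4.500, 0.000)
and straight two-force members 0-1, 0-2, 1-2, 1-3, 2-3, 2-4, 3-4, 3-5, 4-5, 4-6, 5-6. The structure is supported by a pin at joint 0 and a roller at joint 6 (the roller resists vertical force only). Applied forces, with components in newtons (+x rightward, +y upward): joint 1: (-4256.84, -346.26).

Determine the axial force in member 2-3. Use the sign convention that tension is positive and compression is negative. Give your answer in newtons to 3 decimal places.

N=7 nodes, M=11 members, R=3 reactions → 2N=14, M+R=14
member 0 (0-1): L=3.4453, (cx,cy)=(0.2133,0.9770)
member 1 (0-2): L=1.4640, (cx,cy)=(1.0000,0.0000)
member 2 (1-2): L=3.4440, (cx,cy)=(0.2117,-0.9773)
member 3 (1-3): L=1.5930, (cx,cy)=(0.9918,-0.1274)
member 4 (2-3): L=3.2755, (cx,cy)=(0.2598,0.9657)
member 5 (2-4): L=1.4570, (cx,cy)=(1.0000,0.0000)
member 6 (3-4): L=3.2205, (cx,cy)=(0.1882,-0.9821)
member 7 (3-5): L=1.4308, (cx,cy)=(0.9645,0.2642)
member 8 (4-5): L=3.6246, (cx,cy)=(0.2135,0.9769)
member 9 (4-6): L=1.5790, (cx,cy)=(1.0000,0.0000)
member 10 (5-6): L=3.6314, (cx,cy)=(0.2217,-0.9751)
solve A·x = −loads:
  F[0-1] = -3555.6740 N (compression)
  F[0-2] = -3498.2963 N (compression)
  F[1-2] = +2818.6164 N (tension)
  F[1-3] = +2925.5309 N (tension)
  F[2-3] = -2852.7121 N (compression)
  F[2-4] = -2160.5184 N (compression)
  F[3-4] = +3598.1736 N (tension)
  F[3-5] = +1538.1021 N (tension)
  F[4-5] = -3617.3357 N (compression)
  F[4-6] = -711.0099 N (compression)
  F[5-6] = +3207.3618 N (tension)
  Rx@0 = +4256.8400 N
  Ry@0 = +3473.8205 N
  Ry@6 = -3127.5605 N

-2852.712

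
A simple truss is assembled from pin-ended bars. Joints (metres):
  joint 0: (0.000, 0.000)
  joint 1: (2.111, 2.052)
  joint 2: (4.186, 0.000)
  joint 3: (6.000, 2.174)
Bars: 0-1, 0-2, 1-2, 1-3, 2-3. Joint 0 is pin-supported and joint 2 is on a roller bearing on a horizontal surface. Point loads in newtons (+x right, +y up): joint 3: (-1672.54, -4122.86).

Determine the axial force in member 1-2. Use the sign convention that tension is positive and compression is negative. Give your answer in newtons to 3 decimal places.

-1224.571

N=4 nodes, M=5 members, R=3 reactions → 2N=8, M+R=8
member 0 (0-1): L=2.9440, (cx,cy)=(0.7171,0.6970)
member 1 (0-2): L=4.1860, (cx,cy)=(1.0000,0.0000)
member 2 (1-2): L=2.9183, (cx,cy)=(0.7110,-0.7032)
member 3 (1-3): L=3.8909, (cx,cy)=(0.9995,0.0314)
member 4 (2-3): L=2.8314, (cx,cy)=(0.6407,0.7678)
solve A·x = −loads:
  F[0-1] = +1317.0504 N (tension)
  F[0-2] = -2616.9392 N (compression)
  F[1-2] = -1224.5708 N (compression)
  F[1-3] = +1816.0066 N (tension)
  F[2-3] = -5443.7547 N (compression)
  Rx@0 = +1672.5400 N
  Ry@0 = -918.0043 N
  Ry@2 = +5040.8643 N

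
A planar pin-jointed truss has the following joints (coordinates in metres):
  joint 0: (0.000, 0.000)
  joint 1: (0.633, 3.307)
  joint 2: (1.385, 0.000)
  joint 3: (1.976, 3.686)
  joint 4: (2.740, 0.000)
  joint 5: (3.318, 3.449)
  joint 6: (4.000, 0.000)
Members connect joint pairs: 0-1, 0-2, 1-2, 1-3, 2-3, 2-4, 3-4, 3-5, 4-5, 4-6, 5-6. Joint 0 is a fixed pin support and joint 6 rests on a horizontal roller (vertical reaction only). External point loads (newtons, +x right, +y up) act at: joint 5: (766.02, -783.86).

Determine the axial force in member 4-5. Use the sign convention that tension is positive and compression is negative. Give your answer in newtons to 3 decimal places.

606.993

N=7 nodes, M=11 members, R=3 reactions → 2N=14, M+R=14
member 0 (0-1): L=3.3670, (cx,cy)=(0.1880,0.9822)
member 1 (0-2): L=1.3850, (cx,cy)=(1.0000,0.0000)
member 2 (1-2): L=3.3914, (cx,cy)=(0.2217,-0.9751)
member 3 (1-3): L=1.3955, (cx,cy)=(0.9624,0.2716)
member 4 (2-3): L=3.7331, (cx,cy)=(0.1583,0.9874)
member 5 (2-4): L=1.3550, (cx,cy)=(1.0000,0.0000)
member 6 (3-4): L=3.7643, (cx,cy)=(0.2030,-0.9792)
member 7 (3-5): L=1.3628, (cx,cy)=(0.9848,-0.1739)
member 8 (4-5): L=3.4971, (cx,cy)=(0.1653,0.9862)
member 9 (4-6): L=1.2600, (cx,cy)=(1.0000,0.0000)
member 10 (5-6): L=3.5158, (cx,cy)=(0.1940,-0.9810)
solve A·x = −loads:
  F[0-1] = +536.4174 N (tension)
  F[0-2] = +665.1740 N (tension)
  F[1-2] = -480.2952 N (compression)
  F[1-3] = +215.4429 N (tension)
  F[2-3] = +474.3209 N (tension)
  F[2-4] = +483.5835 N (tension)
  F[3-4] = -611.3685 N (compression)
  F[3-5] = +412.8086 N (tension)
  F[4-5] = +606.9927 N (tension)
  F[4-6] = +259.1783 N (tension)
  F[5-6] = -1336.0917 N (compression)
  Rx@0 = -766.0200 N
  Ry@0 = -526.8526 N
  Ry@6 = +1310.7126 N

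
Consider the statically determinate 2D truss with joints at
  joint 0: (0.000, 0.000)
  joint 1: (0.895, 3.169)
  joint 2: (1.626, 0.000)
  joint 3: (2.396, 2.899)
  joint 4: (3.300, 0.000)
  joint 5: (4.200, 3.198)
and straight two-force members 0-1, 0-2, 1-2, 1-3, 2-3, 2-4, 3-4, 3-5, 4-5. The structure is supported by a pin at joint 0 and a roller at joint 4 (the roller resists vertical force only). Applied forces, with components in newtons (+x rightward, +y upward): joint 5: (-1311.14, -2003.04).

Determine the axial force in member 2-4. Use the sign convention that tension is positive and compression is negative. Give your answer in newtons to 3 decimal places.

N=6 nodes, M=9 members, R=3 reactions → 2N=12, M+R=12
member 0 (0-1): L=3.2930, (cx,cy)=(0.2718,0.9624)
member 1 (0-2): L=1.6260, (cx,cy)=(1.0000,0.0000)
member 2 (1-2): L=3.2522, (cx,cy)=(0.2248,-0.9744)
member 3 (1-3): L=1.5251, (cx,cy)=(0.9842,-0.1770)
member 4 (2-3): L=2.9995, (cx,cy)=(0.2567,0.9665)
member 5 (2-4): L=1.6740, (cx,cy)=(1.0000,0.0000)
member 6 (3-4): L=3.0367, (cx,cy)=(0.2977,-0.9547)
member 7 (3-5): L=1.8286, (cx,cy)=(0.9865,0.1635)
member 8 (4-5): L=3.3222, (cx,cy)=(0.2709,0.9626)
solve A·x = −loads:
  F[0-1] = -752.6635 N (compression)
  F[0-2] = -1106.5721 N (compression)
  F[1-2] = +814.9293 N (tension)
  F[1-3] = -393.9623 N (compression)
  F[2-3] = -821.6097 N (compression)
  F[2-4] = -712.4869 N (compression)
  F[3-4] = +622.6161 N (tension)
  F[3-5] = -794.6975 N (compression)
  F[4-5] = -1945.8592 N (compression)
  Rx@0 = +1311.1400 N
  Ry@0 = +724.3302 N
  Ry@4 = +1278.7098 N

-712.487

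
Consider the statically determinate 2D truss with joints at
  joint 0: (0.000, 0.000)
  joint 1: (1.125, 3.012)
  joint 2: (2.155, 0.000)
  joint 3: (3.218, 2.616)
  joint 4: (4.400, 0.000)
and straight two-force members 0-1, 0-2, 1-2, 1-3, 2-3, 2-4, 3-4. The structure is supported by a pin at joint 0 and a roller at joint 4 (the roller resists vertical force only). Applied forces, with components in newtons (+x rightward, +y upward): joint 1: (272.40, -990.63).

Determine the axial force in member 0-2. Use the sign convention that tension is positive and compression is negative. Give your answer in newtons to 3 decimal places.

N=5 nodes, M=7 members, R=3 reactions → 2N=10, M+R=10
member 0 (0-1): L=3.2152, (cx,cy)=(0.3499,0.9368)
member 1 (0-2): L=2.1550, (cx,cy)=(1.0000,0.0000)
member 2 (1-2): L=3.1832, (cx,cy)=(0.3236,-0.9462)
member 3 (1-3): L=2.1301, (cx,cy)=(0.9826,-0.1859)
member 4 (2-3): L=2.8237, (cx,cy)=(0.3765,0.9264)
member 5 (2-4): L=2.2450, (cx,cy)=(1.0000,0.0000)
member 6 (3-4): L=2.8706, (cx,cy)=(0.4118,-0.9113)
solve A·x = −loads:
  F[0-1] = -588.0449 N (compression)
  F[0-2] = +478.1546 N (tension)
  F[1-2] = -394.6831 N (compression)
  F[1-3] = -356.6647 N (compression)
  F[2-3] = +403.1050 N (tension)
  F[2-4] = +198.6972 N (tension)
  F[3-4] = -482.5621 N (compression)
  Rx@0 = -272.4000 N
  Ry@0 = +550.8737 N
  Ry@4 = +439.7563 N

478.155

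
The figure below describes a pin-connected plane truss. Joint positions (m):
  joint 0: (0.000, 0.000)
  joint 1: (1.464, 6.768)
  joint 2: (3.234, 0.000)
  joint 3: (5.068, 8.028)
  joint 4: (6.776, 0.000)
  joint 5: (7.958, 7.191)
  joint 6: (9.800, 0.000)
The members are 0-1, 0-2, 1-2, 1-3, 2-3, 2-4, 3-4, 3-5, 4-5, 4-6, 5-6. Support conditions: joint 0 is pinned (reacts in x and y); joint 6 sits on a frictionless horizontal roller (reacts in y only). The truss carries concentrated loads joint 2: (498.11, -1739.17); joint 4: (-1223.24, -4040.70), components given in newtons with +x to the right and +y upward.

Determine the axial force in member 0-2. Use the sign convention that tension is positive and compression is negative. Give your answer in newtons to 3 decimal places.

N=7 nodes, M=11 members, R=3 reactions → 2N=14, M+R=14
member 0 (0-1): L=6.9245, (cx,cy)=(0.2114,0.9774)
member 1 (0-2): L=3.2340, (cx,cy)=(1.0000,0.0000)
member 2 (1-2): L=6.9956, (cx,cy)=(0.2530,-0.9675)
member 3 (1-3): L=3.8179, (cx,cy)=(0.9440,0.3300)
member 4 (2-3): L=8.2348, (cx,cy)=(0.2227,0.9749)
member 5 (2-4): L=3.5420, (cx,cy)=(1.0000,0.0000)
member 6 (3-4): L=8.2077, (cx,cy)=(0.2081,-0.9781)
member 7 (3-5): L=3.0088, (cx,cy)=(0.9605,-0.2782)
member 8 (4-5): L=7.2875, (cx,cy)=(0.1622,0.9868)
member 9 (4-6): L=3.0240, (cx,cy)=(1.0000,0.0000)
member 10 (5-6): L=7.4232, (cx,cy)=(0.2481,-0.9687)
solve A·x = −loads:
  F[0-1] = -2467.8753 N (compression)
  F[0-2] = -203.3662 N (compression)
  F[1-2] = +2111.5948 N (tension)
  F[1-3] = -1118.7081 N (compression)
  F[2-3] = -311.5429 N (compression)
  F[2-4] = -97.8256 N (compression)
  F[3-4] = +1088.2741 N (tension)
  F[3-5] = -1407.4377 N (compression)
  F[4-5] = +3016.1889 N (tension)
  F[4-6] = +862.6691 N (tension)
  F[5-6] = -3476.5141 N (compression)
  Rx@0 = +725.1300 N
  Ry@0 = +2412.0885 N
  Ry@6 = +3367.7815 N

-203.366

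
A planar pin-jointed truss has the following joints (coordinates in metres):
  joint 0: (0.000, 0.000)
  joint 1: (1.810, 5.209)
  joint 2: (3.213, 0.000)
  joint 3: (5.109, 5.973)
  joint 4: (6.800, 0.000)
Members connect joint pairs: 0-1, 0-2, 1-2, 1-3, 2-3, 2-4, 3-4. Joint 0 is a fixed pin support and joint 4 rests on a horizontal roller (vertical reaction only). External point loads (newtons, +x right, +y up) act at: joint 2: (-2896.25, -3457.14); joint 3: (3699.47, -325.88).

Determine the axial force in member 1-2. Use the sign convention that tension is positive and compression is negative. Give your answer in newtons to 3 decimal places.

N=5 nodes, M=7 members, R=3 reactions → 2N=10, M+R=10
member 0 (0-1): L=5.5145, (cx,cy)=(0.3282,0.9446)
member 1 (0-2): L=3.2130, (cx,cy)=(1.0000,0.0000)
member 2 (1-2): L=5.3946, (cx,cy)=(0.2601,-0.9656)
member 3 (1-3): L=3.3863, (cx,cy)=(0.9742,0.2256)
member 4 (2-3): L=6.2667, (cx,cy)=(0.3026,0.9531)
member 5 (2-4): L=3.5870, (cx,cy)=(1.0000,0.0000)
member 6 (3-4): L=6.2078, (cx,cy)=(0.2724,-0.9622)
solve A·x = −loads:
  F[0-1] = +1423.7453 N (tension)
  F[0-2] = +335.9109 N (tension)
  F[1-2] = -1205.5230 N (compression)
  F[1-3] = +801.4986 N (tension)
  F[2-3] = +4848.4099 N (tension)
  F[2-4] = +1451.7429 N (tension)
  F[3-4] = -5329.4282 N (compression)
  Rx@0 = -803.2200 N
  Ry@0 = -1344.8691 N
  Ry@4 = +5127.8891 N

-1205.523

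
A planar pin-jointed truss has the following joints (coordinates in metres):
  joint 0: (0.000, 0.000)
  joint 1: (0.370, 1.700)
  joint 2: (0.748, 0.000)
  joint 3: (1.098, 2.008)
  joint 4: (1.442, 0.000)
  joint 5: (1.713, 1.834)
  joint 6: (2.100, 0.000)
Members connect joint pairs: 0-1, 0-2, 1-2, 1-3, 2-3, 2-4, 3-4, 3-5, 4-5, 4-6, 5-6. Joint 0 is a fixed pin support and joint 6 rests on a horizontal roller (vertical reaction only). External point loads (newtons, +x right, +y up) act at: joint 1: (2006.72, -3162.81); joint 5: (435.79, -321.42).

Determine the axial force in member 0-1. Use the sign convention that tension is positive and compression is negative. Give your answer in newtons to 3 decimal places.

N=7 nodes, M=11 members, R=3 reactions → 2N=14, M+R=14
member 0 (0-1): L=1.7398, (cx,cy)=(0.2127,0.9771)
member 1 (0-2): L=0.7480, (cx,cy)=(1.0000,0.0000)
member 2 (1-2): L=1.7415, (cx,cy)=(0.2171,-0.9762)
member 3 (1-3): L=0.7905, (cx,cy)=(0.9210,0.3896)
member 4 (2-3): L=2.0383, (cx,cy)=(0.1717,0.9851)
member 5 (2-4): L=0.6940, (cx,cy)=(1.0000,0.0000)
member 6 (3-4): L=2.0373, (cx,cy)=(0.1689,-0.9856)
member 7 (3-5): L=0.6391, (cx,cy)=(0.9622,-0.2722)
member 8 (4-5): L=1.8539, (cx,cy)=(0.1462,0.9893)
member 9 (4-6): L=0.6580, (cx,cy)=(1.0000,0.0000)
member 10 (5-6): L=1.8744, (cx,cy)=(0.2065,-0.9785)
solve A·x = −loads:
  F[0-1] = -675.1531 N (compression)
  F[0-2] = +2586.0936 N (tension)
  F[1-2] = -3195.5787 N (compression)
  F[1-3] = -1581.7030 N (compression)
  F[2-3] = +3166.4276 N (tension)
  F[2-4] = +1348.7673 N (tension)
  F[3-4] = -2393.5108 N (compression)
  F[3-5] = -528.7944 N (compression)
  F[4-5] = +2384.7583 N (tension)
  F[4-6] = +596.0141 N (tension)
  F[5-6] = -2886.7203 N (compression)
  Rx@0 = -2442.5100 N
  Ry@0 = +659.7086 N
  Ry@6 = +2824.5214 N

-675.153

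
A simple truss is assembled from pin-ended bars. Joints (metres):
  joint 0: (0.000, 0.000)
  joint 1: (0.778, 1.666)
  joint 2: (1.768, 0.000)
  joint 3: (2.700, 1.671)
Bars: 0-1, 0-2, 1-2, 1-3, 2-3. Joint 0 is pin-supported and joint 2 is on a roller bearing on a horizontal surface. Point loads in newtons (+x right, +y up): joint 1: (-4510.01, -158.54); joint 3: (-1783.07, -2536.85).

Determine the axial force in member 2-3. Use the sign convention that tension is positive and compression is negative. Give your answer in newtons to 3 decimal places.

-2903.661

N=4 nodes, M=5 members, R=3 reactions → 2N=8, M+R=8
member 0 (0-1): L=1.8387, (cx,cy)=(0.4231,0.9061)
member 1 (0-2): L=1.7680, (cx,cy)=(1.0000,0.0000)
member 2 (1-2): L=1.9380, (cx,cy)=(0.5108,-0.8597)
member 3 (1-3): L=1.9220, (cx,cy)=(1.0000,0.0026)
member 4 (2-3): L=1.9133, (cx,cy)=(0.4871,0.8733)
solve A·x = −loads:
  F[0-1] = -5172.3671 N (compression)
  F[0-2] = -4104.5292 N (compression)
  F[1-2] = +5266.0141 N (tension)
  F[1-3] = -368.6785 N (compression)
  F[2-3] = -2903.6614 N (compression)
  Rx@0 = +6293.0800 N
  Ry@0 = +4686.5368 N
  Ry@2 = -1991.1468 N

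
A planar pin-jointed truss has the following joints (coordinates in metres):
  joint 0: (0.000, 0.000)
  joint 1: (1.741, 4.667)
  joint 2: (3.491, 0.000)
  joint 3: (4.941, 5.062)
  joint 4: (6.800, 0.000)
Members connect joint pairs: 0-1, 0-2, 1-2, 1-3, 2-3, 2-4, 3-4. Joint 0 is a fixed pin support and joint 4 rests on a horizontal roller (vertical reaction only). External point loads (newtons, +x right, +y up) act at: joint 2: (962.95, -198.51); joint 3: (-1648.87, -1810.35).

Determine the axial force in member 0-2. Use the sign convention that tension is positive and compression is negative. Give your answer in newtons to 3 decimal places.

N=5 nodes, M=7 members, R=3 reactions → 2N=10, M+R=10
member 0 (0-1): L=4.9812, (cx,cy)=(0.3495,0.9369)
member 1 (0-2): L=3.4910, (cx,cy)=(1.0000,0.0000)
member 2 (1-2): L=4.9843, (cx,cy)=(0.3511,-0.9363)
member 3 (1-3): L=3.2243, (cx,cy)=(0.9925,0.1225)
member 4 (2-3): L=5.2656, (cx,cy)=(0.2754,0.9613)
member 5 (2-4): L=3.3090, (cx,cy)=(1.0000,0.0000)
member 6 (3-4): L=5.3926, (cx,cy)=(0.3447,-0.9387)
solve A·x = −loads:
  F[0-1] = -1941.3983 N (compression)
  F[0-2] = -7.3685 N (compression)
  F[1-2] = +1771.1926 N (tension)
  F[1-3] = -1310.2894 N (compression)
  F[2-3] = -1518.6384 N (compression)
  F[2-4] = +69.7421 N (tension)
  F[3-4] = -202.3069 N (compression)
  Rx@0 = +685.9200 N
  Ry@0 = +1818.9544 N
  Ry@4 = +189.9056 N

-7.369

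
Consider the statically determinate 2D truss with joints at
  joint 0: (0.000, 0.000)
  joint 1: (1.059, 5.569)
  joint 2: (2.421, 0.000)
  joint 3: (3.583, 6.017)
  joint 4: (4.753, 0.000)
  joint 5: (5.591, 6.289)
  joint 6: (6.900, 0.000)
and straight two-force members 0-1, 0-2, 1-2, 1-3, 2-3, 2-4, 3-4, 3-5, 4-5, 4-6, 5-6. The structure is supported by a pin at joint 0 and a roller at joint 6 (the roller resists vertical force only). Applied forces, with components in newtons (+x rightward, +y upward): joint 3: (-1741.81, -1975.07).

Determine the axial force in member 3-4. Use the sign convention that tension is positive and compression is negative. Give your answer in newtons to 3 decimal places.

N=7 nodes, M=11 members, R=3 reactions → 2N=14, M+R=14
member 0 (0-1): L=5.6688, (cx,cy)=(0.1868,0.9824)
member 1 (0-2): L=2.4210, (cx,cy)=(1.0000,0.0000)
member 2 (1-2): L=5.7331, (cx,cy)=(0.2376,-0.9714)
member 3 (1-3): L=2.5635, (cx,cy)=(0.9846,0.1748)
member 4 (2-3): L=6.1282, (cx,cy)=(0.1896,0.9819)
member 5 (2-4): L=2.3320, (cx,cy)=(1.0000,0.0000)
member 6 (3-4): L=6.1297, (cx,cy)=(0.1909,-0.9816)
member 7 (3-5): L=2.0263, (cx,cy)=(0.9909,0.1342)
member 8 (4-5): L=6.3446, (cx,cy)=(0.1321,0.9912)
member 9 (4-6): L=2.1470, (cx,cy)=(1.0000,0.0000)
member 10 (5-6): L=6.4238, (cx,cy)=(0.2038,-0.9790)
solve A·x = −loads:
  F[0-1] = -2512.6064 N (compression)
  F[0-2] = -1272.4245 N (compression)
  F[1-2] = +2353.2010 N (tension)
  F[1-3] = -1044.5017 N (compression)
  F[2-3] = -2328.0669 N (compression)
  F[2-4] = -271.9442 N (compression)
  F[3-4] = +526.2099 N (tension)
  F[3-5] = +173.0707 N (tension)
  F[4-5] = -521.1007 N (compression)
  F[4-6] = -102.6768 N (compression)
  F[5-6] = +503.8760 N (tension)
  Rx@0 = +1741.8100 N
  Ry@0 = +2468.3736 N
  Ry@6 = -493.3036 N

526.210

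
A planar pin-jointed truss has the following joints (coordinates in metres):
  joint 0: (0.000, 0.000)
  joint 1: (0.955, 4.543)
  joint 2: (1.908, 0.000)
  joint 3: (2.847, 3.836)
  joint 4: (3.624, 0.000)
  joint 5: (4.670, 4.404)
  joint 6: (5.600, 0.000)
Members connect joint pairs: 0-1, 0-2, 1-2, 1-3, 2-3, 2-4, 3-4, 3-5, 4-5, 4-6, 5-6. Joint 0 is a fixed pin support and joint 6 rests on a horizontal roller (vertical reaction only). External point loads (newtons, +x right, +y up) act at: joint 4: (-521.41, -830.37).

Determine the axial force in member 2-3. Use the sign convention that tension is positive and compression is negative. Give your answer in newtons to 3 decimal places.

N=7 nodes, M=11 members, R=3 reactions → 2N=14, M+R=14
member 0 (0-1): L=4.6423, (cx,cy)=(0.2057,0.9786)
member 1 (0-2): L=1.9080, (cx,cy)=(1.0000,0.0000)
member 2 (1-2): L=4.6419, (cx,cy)=(0.2053,-0.9787)
member 3 (1-3): L=2.0198, (cx,cy)=(0.9367,-0.3500)
member 4 (2-3): L=3.9493, (cx,cy)=(0.2378,0.9713)
member 5 (2-4): L=1.7160, (cx,cy)=(1.0000,0.0000)
member 6 (3-4): L=3.9139, (cx,cy)=(0.1985,-0.9801)
member 7 (3-5): L=1.9094, (cx,cy)=(0.9547,0.2975)
member 8 (4-5): L=4.5265, (cx,cy)=(0.2311,0.9729)
member 9 (4-6): L=1.9760, (cx,cy)=(1.0000,0.0000)
member 10 (5-6): L=4.5011, (cx,cy)=(0.2066,-0.9784)
solve A·x = −loads:
  F[0-1] = -299.4058 N (compression)
  F[0-2] = -459.8170 N (compression)
  F[1-2] = +350.3602 N (tension)
  F[1-3] = -142.5414 N (compression)
  F[2-3] = -353.0207 N (compression)
  F[2-4] = -303.9500 N (compression)
  F[3-4] = +216.1782 N (tension)
  F[3-5] = -272.7222 N (compression)
  F[4-5] = +635.7004 N (tension)
  F[4-6] = +113.4769 N (tension)
  F[5-6] = -549.2189 N (compression)
  Rx@0 = +521.4100 N
  Ry@0 = +293.0020 N
  Ry@6 = +537.3680 N

-353.021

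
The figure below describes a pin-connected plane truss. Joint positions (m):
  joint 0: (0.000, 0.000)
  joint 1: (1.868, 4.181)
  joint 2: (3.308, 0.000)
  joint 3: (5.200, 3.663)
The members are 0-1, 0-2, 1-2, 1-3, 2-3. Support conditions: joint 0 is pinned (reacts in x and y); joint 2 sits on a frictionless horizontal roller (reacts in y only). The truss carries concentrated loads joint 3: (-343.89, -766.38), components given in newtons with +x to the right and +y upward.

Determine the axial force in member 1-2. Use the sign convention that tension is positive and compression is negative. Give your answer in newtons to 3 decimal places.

-68.759

N=4 nodes, M=5 members, R=3 reactions → 2N=8, M+R=8
member 0 (0-1): L=4.5793, (cx,cy)=(0.4079,0.9130)
member 1 (0-2): L=3.3080, (cx,cy)=(1.0000,0.0000)
member 2 (1-2): L=4.4220, (cx,cy)=(0.3256,-0.9455)
member 3 (1-3): L=3.3720, (cx,cy)=(0.9881,-0.1536)
member 4 (2-3): L=4.1228, (cx,cy)=(0.4589,0.8885)
solve A·x = −loads:
  F[0-1] = +63.0150 N (tension)
  F[0-2] = -369.5951 N (compression)
  F[1-2] = -68.7587 N (compression)
  F[1-3] = +48.6736 N (tension)
  F[2-3] = -854.1584 N (compression)
  Rx@0 = +343.8900 N
  Ry@0 = -57.5338 N
  Ry@2 = +823.9138 N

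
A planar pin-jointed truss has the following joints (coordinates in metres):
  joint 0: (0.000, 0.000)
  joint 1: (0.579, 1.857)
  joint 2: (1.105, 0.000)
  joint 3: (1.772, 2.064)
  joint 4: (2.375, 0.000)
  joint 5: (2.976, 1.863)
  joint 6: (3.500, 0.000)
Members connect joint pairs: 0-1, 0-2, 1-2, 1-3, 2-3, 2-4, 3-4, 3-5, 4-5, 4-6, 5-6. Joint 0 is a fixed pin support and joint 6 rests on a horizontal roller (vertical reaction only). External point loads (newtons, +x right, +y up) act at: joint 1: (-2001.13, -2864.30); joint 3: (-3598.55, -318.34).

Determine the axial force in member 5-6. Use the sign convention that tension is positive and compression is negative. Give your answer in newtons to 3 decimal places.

N=7 nodes, M=11 members, R=3 reactions → 2N=14, M+R=14
member 0 (0-1): L=1.9452, (cx,cy)=(0.2977,0.9547)
member 1 (0-2): L=1.1050, (cx,cy)=(1.0000,0.0000)
member 2 (1-2): L=1.9301, (cx,cy)=(0.2725,-0.9621)
member 3 (1-3): L=1.2108, (cx,cy)=(0.9853,0.1710)
member 4 (2-3): L=2.1691, (cx,cy)=(0.3075,0.9515)
member 5 (2-4): L=1.2700, (cx,cy)=(1.0000,0.0000)
member 6 (3-4): L=2.1503, (cx,cy)=(0.2804,-0.9599)
member 7 (3-5): L=1.2207, (cx,cy)=(0.9863,-0.1647)
member 8 (4-5): L=1.9575, (cx,cy)=(0.3070,0.9517)
member 9 (4-6): L=1.1250, (cx,cy)=(1.0000,0.0000)
member 10 (5-6): L=1.9353, (cx,cy)=(0.2708,-0.9626)
solve A·x = −loads:
  F[0-1] = -6003.6237 N (compression)
  F[0-2] = -3812.6401 N (compression)
  F[1-2] = +2877.1931 N (tension)
  F[1-3] = -578.5504 N (compression)
  F[2-3] = -2909.2425 N (compression)
  F[2-4] = -2133.9215 N (compression)
  F[3-4] = +2401.3847 N (tension)
  F[3-5] = +1480.7170 N (tension)
  F[4-5] = -2422.0024 N (compression)
  F[4-6] = -716.9070 N (compression)
  F[5-6] = +2647.7529 N (tension)
  Rx@0 = +5599.6800 N
  Ry@0 = +5731.4907 N
  Ry@6 = -2548.8507 N

2647.753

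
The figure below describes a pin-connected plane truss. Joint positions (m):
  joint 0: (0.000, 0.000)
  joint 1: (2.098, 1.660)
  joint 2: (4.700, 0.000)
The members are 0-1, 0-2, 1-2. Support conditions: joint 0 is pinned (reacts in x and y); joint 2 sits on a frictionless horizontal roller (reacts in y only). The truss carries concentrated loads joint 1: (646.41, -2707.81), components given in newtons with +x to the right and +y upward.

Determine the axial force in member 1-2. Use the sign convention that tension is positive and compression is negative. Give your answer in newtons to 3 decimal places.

-2671.851

N=3 nodes, M=3 members, R=3 reactions → 2N=6, M+R=6
member 0 (0-1): L=2.6753, (cx,cy)=(0.7842,0.6205)
member 1 (0-2): L=4.7000, (cx,cy)=(1.0000,0.0000)
member 2 (1-2): L=3.0864, (cx,cy)=(0.8430,-0.5378)
solve A·x = −loads:
  F[0-1] = -2048.0241 N (compression)
  F[0-2] = +2252.4962 N (tension)
  F[1-2] = -2671.8505 N (compression)
  Rx@0 = -646.4100 N
  Ry@0 = +1270.7832 N
  Ry@2 = +1437.0268 N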